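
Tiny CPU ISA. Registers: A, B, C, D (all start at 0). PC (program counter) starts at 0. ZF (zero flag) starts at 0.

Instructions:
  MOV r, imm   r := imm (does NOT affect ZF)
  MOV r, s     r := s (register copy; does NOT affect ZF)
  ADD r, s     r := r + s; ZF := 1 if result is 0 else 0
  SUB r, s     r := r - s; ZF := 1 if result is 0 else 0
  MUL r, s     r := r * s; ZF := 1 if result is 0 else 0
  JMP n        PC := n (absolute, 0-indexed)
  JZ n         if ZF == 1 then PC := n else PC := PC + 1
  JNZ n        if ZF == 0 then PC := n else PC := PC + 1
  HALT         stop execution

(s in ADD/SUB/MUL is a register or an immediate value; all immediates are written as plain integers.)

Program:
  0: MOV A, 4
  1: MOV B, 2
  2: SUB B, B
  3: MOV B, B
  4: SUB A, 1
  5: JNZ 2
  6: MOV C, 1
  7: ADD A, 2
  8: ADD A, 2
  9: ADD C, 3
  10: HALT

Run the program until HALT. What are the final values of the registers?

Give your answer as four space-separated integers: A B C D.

Answer: 4 0 4 0

Derivation:
Step 1: PC=0 exec 'MOV A, 4'. After: A=4 B=0 C=0 D=0 ZF=0 PC=1
Step 2: PC=1 exec 'MOV B, 2'. After: A=4 B=2 C=0 D=0 ZF=0 PC=2
Step 3: PC=2 exec 'SUB B, B'. After: A=4 B=0 C=0 D=0 ZF=1 PC=3
Step 4: PC=3 exec 'MOV B, B'. After: A=4 B=0 C=0 D=0 ZF=1 PC=4
Step 5: PC=4 exec 'SUB A, 1'. After: A=3 B=0 C=0 D=0 ZF=0 PC=5
Step 6: PC=5 exec 'JNZ 2'. After: A=3 B=0 C=0 D=0 ZF=0 PC=2
Step 7: PC=2 exec 'SUB B, B'. After: A=3 B=0 C=0 D=0 ZF=1 PC=3
Step 8: PC=3 exec 'MOV B, B'. After: A=3 B=0 C=0 D=0 ZF=1 PC=4
Step 9: PC=4 exec 'SUB A, 1'. After: A=2 B=0 C=0 D=0 ZF=0 PC=5
Step 10: PC=5 exec 'JNZ 2'. After: A=2 B=0 C=0 D=0 ZF=0 PC=2
Step 11: PC=2 exec 'SUB B, B'. After: A=2 B=0 C=0 D=0 ZF=1 PC=3
Step 12: PC=3 exec 'MOV B, B'. After: A=2 B=0 C=0 D=0 ZF=1 PC=4
Step 13: PC=4 exec 'SUB A, 1'. After: A=1 B=0 C=0 D=0 ZF=0 PC=5
Step 14: PC=5 exec 'JNZ 2'. After: A=1 B=0 C=0 D=0 ZF=0 PC=2
Step 15: PC=2 exec 'SUB B, B'. After: A=1 B=0 C=0 D=0 ZF=1 PC=3
Step 16: PC=3 exec 'MOV B, B'. After: A=1 B=0 C=0 D=0 ZF=1 PC=4
Step 17: PC=4 exec 'SUB A, 1'. After: A=0 B=0 C=0 D=0 ZF=1 PC=5
Step 18: PC=5 exec 'JNZ 2'. After: A=0 B=0 C=0 D=0 ZF=1 PC=6
Step 19: PC=6 exec 'MOV C, 1'. After: A=0 B=0 C=1 D=0 ZF=1 PC=7
Step 20: PC=7 exec 'ADD A, 2'. After: A=2 B=0 C=1 D=0 ZF=0 PC=8
Step 21: PC=8 exec 'ADD A, 2'. After: A=4 B=0 C=1 D=0 ZF=0 PC=9
Step 22: PC=9 exec 'ADD C, 3'. After: A=4 B=0 C=4 D=0 ZF=0 PC=10
Step 23: PC=10 exec 'HALT'. After: A=4 B=0 C=4 D=0 ZF=0 PC=10 HALTED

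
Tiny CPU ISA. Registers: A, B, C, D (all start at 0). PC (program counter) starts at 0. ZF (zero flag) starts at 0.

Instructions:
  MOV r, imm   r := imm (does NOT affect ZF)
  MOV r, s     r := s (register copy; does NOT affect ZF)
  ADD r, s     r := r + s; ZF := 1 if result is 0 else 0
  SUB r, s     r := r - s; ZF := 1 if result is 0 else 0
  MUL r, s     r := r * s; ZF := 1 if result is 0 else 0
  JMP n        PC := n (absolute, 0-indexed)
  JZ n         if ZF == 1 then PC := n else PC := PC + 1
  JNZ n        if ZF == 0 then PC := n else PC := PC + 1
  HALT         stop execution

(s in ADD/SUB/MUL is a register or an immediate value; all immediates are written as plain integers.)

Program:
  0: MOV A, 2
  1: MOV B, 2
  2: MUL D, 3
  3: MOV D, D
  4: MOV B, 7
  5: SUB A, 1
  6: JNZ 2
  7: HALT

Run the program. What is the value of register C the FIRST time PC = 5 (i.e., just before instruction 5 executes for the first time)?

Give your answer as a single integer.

Step 1: PC=0 exec 'MOV A, 2'. After: A=2 B=0 C=0 D=0 ZF=0 PC=1
Step 2: PC=1 exec 'MOV B, 2'. After: A=2 B=2 C=0 D=0 ZF=0 PC=2
Step 3: PC=2 exec 'MUL D, 3'. After: A=2 B=2 C=0 D=0 ZF=1 PC=3
Step 4: PC=3 exec 'MOV D, D'. After: A=2 B=2 C=0 D=0 ZF=1 PC=4
Step 5: PC=4 exec 'MOV B, 7'. After: A=2 B=7 C=0 D=0 ZF=1 PC=5
First time PC=5: C=0

0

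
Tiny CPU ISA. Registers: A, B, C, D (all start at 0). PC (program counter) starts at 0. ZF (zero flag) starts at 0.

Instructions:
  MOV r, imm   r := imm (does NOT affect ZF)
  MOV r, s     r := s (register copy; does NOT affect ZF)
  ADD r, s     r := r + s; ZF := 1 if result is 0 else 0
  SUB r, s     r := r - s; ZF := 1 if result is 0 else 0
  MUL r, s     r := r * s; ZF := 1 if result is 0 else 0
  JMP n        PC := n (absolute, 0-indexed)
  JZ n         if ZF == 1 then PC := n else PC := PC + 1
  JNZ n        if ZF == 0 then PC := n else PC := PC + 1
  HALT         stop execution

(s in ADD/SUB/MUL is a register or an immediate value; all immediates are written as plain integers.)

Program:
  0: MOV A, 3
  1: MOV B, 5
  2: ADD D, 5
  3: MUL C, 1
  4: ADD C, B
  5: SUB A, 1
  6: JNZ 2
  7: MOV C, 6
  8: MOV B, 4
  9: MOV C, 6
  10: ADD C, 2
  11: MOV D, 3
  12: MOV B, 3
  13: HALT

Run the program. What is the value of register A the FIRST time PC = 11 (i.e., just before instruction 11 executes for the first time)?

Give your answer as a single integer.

Step 1: PC=0 exec 'MOV A, 3'. After: A=3 B=0 C=0 D=0 ZF=0 PC=1
Step 2: PC=1 exec 'MOV B, 5'. After: A=3 B=5 C=0 D=0 ZF=0 PC=2
Step 3: PC=2 exec 'ADD D, 5'. After: A=3 B=5 C=0 D=5 ZF=0 PC=3
Step 4: PC=3 exec 'MUL C, 1'. After: A=3 B=5 C=0 D=5 ZF=1 PC=4
Step 5: PC=4 exec 'ADD C, B'. After: A=3 B=5 C=5 D=5 ZF=0 PC=5
Step 6: PC=5 exec 'SUB A, 1'. After: A=2 B=5 C=5 D=5 ZF=0 PC=6
Step 7: PC=6 exec 'JNZ 2'. After: A=2 B=5 C=5 D=5 ZF=0 PC=2
Step 8: PC=2 exec 'ADD D, 5'. After: A=2 B=5 C=5 D=10 ZF=0 PC=3
Step 9: PC=3 exec 'MUL C, 1'. After: A=2 B=5 C=5 D=10 ZF=0 PC=4
Step 10: PC=4 exec 'ADD C, B'. After: A=2 B=5 C=10 D=10 ZF=0 PC=5
Step 11: PC=5 exec 'SUB A, 1'. After: A=1 B=5 C=10 D=10 ZF=0 PC=6
Step 12: PC=6 exec 'JNZ 2'. After: A=1 B=5 C=10 D=10 ZF=0 PC=2
Step 13: PC=2 exec 'ADD D, 5'. After: A=1 B=5 C=10 D=15 ZF=0 PC=3
Step 14: PC=3 exec 'MUL C, 1'. After: A=1 B=5 C=10 D=15 ZF=0 PC=4
Step 15: PC=4 exec 'ADD C, B'. After: A=1 B=5 C=15 D=15 ZF=0 PC=5
Step 16: PC=5 exec 'SUB A, 1'. After: A=0 B=5 C=15 D=15 ZF=1 PC=6
Step 17: PC=6 exec 'JNZ 2'. After: A=0 B=5 C=15 D=15 ZF=1 PC=7
Step 18: PC=7 exec 'MOV C, 6'. After: A=0 B=5 C=6 D=15 ZF=1 PC=8
Step 19: PC=8 exec 'MOV B, 4'. After: A=0 B=4 C=6 D=15 ZF=1 PC=9
Step 20: PC=9 exec 'MOV C, 6'. After: A=0 B=4 C=6 D=15 ZF=1 PC=10
Step 21: PC=10 exec 'ADD C, 2'. After: A=0 B=4 C=8 D=15 ZF=0 PC=11
First time PC=11: A=0

0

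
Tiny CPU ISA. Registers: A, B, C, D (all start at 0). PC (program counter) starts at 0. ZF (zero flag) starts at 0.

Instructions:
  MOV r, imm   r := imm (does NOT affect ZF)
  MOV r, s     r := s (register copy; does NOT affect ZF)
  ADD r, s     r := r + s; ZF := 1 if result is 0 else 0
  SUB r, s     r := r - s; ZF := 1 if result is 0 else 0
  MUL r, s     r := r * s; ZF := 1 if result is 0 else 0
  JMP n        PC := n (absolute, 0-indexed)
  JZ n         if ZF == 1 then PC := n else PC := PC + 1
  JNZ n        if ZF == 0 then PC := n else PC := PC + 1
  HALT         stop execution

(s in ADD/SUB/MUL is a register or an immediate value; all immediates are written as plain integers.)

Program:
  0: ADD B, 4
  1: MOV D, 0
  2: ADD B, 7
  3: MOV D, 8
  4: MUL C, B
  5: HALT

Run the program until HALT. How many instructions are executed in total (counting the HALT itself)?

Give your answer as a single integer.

Answer: 6

Derivation:
Step 1: PC=0 exec 'ADD B, 4'. After: A=0 B=4 C=0 D=0 ZF=0 PC=1
Step 2: PC=1 exec 'MOV D, 0'. After: A=0 B=4 C=0 D=0 ZF=0 PC=2
Step 3: PC=2 exec 'ADD B, 7'. After: A=0 B=11 C=0 D=0 ZF=0 PC=3
Step 4: PC=3 exec 'MOV D, 8'. After: A=0 B=11 C=0 D=8 ZF=0 PC=4
Step 5: PC=4 exec 'MUL C, B'. After: A=0 B=11 C=0 D=8 ZF=1 PC=5
Step 6: PC=5 exec 'HALT'. After: A=0 B=11 C=0 D=8 ZF=1 PC=5 HALTED
Total instructions executed: 6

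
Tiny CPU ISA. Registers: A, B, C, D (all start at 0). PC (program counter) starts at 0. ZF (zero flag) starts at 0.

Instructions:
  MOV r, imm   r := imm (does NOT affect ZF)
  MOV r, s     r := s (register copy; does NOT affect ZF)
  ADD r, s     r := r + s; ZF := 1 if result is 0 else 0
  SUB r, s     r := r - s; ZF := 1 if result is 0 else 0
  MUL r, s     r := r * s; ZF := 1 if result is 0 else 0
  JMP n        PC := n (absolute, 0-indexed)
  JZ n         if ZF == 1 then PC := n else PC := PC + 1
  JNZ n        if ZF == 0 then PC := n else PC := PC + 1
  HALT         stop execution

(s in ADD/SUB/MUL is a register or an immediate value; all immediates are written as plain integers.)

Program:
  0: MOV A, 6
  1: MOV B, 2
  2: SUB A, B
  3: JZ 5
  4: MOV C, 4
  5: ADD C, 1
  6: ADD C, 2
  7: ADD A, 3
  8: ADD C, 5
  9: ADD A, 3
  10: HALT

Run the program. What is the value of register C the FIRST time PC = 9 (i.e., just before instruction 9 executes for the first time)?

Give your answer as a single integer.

Step 1: PC=0 exec 'MOV A, 6'. After: A=6 B=0 C=0 D=0 ZF=0 PC=1
Step 2: PC=1 exec 'MOV B, 2'. After: A=6 B=2 C=0 D=0 ZF=0 PC=2
Step 3: PC=2 exec 'SUB A, B'. After: A=4 B=2 C=0 D=0 ZF=0 PC=3
Step 4: PC=3 exec 'JZ 5'. After: A=4 B=2 C=0 D=0 ZF=0 PC=4
Step 5: PC=4 exec 'MOV C, 4'. After: A=4 B=2 C=4 D=0 ZF=0 PC=5
Step 6: PC=5 exec 'ADD C, 1'. After: A=4 B=2 C=5 D=0 ZF=0 PC=6
Step 7: PC=6 exec 'ADD C, 2'. After: A=4 B=2 C=7 D=0 ZF=0 PC=7
Step 8: PC=7 exec 'ADD A, 3'. After: A=7 B=2 C=7 D=0 ZF=0 PC=8
Step 9: PC=8 exec 'ADD C, 5'. After: A=7 B=2 C=12 D=0 ZF=0 PC=9
First time PC=9: C=12

12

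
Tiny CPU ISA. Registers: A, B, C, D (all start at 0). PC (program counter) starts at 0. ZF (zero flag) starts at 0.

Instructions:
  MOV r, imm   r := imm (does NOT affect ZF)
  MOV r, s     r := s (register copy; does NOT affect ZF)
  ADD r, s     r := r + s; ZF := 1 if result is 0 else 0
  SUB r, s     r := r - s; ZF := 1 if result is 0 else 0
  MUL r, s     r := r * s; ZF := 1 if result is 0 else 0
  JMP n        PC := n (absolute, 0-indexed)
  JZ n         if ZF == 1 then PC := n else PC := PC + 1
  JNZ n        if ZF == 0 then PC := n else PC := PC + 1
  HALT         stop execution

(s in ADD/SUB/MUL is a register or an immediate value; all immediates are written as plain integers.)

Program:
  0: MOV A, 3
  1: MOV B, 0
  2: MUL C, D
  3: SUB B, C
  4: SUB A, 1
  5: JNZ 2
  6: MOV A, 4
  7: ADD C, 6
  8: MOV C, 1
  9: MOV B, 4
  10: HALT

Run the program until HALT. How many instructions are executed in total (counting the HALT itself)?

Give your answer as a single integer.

Answer: 19

Derivation:
Step 1: PC=0 exec 'MOV A, 3'. After: A=3 B=0 C=0 D=0 ZF=0 PC=1
Step 2: PC=1 exec 'MOV B, 0'. After: A=3 B=0 C=0 D=0 ZF=0 PC=2
Step 3: PC=2 exec 'MUL C, D'. After: A=3 B=0 C=0 D=0 ZF=1 PC=3
Step 4: PC=3 exec 'SUB B, C'. After: A=3 B=0 C=0 D=0 ZF=1 PC=4
Step 5: PC=4 exec 'SUB A, 1'. After: A=2 B=0 C=0 D=0 ZF=0 PC=5
Step 6: PC=5 exec 'JNZ 2'. After: A=2 B=0 C=0 D=0 ZF=0 PC=2
Step 7: PC=2 exec 'MUL C, D'. After: A=2 B=0 C=0 D=0 ZF=1 PC=3
Step 8: PC=3 exec 'SUB B, C'. After: A=2 B=0 C=0 D=0 ZF=1 PC=4
Step 9: PC=4 exec 'SUB A, 1'. After: A=1 B=0 C=0 D=0 ZF=0 PC=5
Step 10: PC=5 exec 'JNZ 2'. After: A=1 B=0 C=0 D=0 ZF=0 PC=2
Step 11: PC=2 exec 'MUL C, D'. After: A=1 B=0 C=0 D=0 ZF=1 PC=3
Step 12: PC=3 exec 'SUB B, C'. After: A=1 B=0 C=0 D=0 ZF=1 PC=4
Step 13: PC=4 exec 'SUB A, 1'. After: A=0 B=0 C=0 D=0 ZF=1 PC=5
Step 14: PC=5 exec 'JNZ 2'. After: A=0 B=0 C=0 D=0 ZF=1 PC=6
Step 15: PC=6 exec 'MOV A, 4'. After: A=4 B=0 C=0 D=0 ZF=1 PC=7
Step 16: PC=7 exec 'ADD C, 6'. After: A=4 B=0 C=6 D=0 ZF=0 PC=8
Step 17: PC=8 exec 'MOV C, 1'. After: A=4 B=0 C=1 D=0 ZF=0 PC=9
Step 18: PC=9 exec 'MOV B, 4'. After: A=4 B=4 C=1 D=0 ZF=0 PC=10
Step 19: PC=10 exec 'HALT'. After: A=4 B=4 C=1 D=0 ZF=0 PC=10 HALTED
Total instructions executed: 19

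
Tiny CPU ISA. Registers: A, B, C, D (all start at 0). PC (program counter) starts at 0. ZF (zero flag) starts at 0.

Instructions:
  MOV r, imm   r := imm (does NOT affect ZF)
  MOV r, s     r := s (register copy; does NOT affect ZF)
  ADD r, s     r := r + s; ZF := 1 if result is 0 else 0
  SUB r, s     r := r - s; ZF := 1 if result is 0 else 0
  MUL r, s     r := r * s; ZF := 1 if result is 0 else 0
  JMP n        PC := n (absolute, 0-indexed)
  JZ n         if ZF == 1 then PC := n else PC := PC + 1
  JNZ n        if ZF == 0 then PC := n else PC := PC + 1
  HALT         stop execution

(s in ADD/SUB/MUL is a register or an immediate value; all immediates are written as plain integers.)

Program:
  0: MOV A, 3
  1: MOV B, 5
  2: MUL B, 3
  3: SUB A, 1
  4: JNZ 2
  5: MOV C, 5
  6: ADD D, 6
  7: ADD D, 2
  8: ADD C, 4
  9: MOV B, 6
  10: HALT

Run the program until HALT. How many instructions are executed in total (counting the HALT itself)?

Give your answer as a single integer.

Answer: 17

Derivation:
Step 1: PC=0 exec 'MOV A, 3'. After: A=3 B=0 C=0 D=0 ZF=0 PC=1
Step 2: PC=1 exec 'MOV B, 5'. After: A=3 B=5 C=0 D=0 ZF=0 PC=2
Step 3: PC=2 exec 'MUL B, 3'. After: A=3 B=15 C=0 D=0 ZF=0 PC=3
Step 4: PC=3 exec 'SUB A, 1'. After: A=2 B=15 C=0 D=0 ZF=0 PC=4
Step 5: PC=4 exec 'JNZ 2'. After: A=2 B=15 C=0 D=0 ZF=0 PC=2
Step 6: PC=2 exec 'MUL B, 3'. After: A=2 B=45 C=0 D=0 ZF=0 PC=3
Step 7: PC=3 exec 'SUB A, 1'. After: A=1 B=45 C=0 D=0 ZF=0 PC=4
Step 8: PC=4 exec 'JNZ 2'. After: A=1 B=45 C=0 D=0 ZF=0 PC=2
Step 9: PC=2 exec 'MUL B, 3'. After: A=1 B=135 C=0 D=0 ZF=0 PC=3
Step 10: PC=3 exec 'SUB A, 1'. After: A=0 B=135 C=0 D=0 ZF=1 PC=4
Step 11: PC=4 exec 'JNZ 2'. After: A=0 B=135 C=0 D=0 ZF=1 PC=5
Step 12: PC=5 exec 'MOV C, 5'. After: A=0 B=135 C=5 D=0 ZF=1 PC=6
Step 13: PC=6 exec 'ADD D, 6'. After: A=0 B=135 C=5 D=6 ZF=0 PC=7
Step 14: PC=7 exec 'ADD D, 2'. After: A=0 B=135 C=5 D=8 ZF=0 PC=8
Step 15: PC=8 exec 'ADD C, 4'. After: A=0 B=135 C=9 D=8 ZF=0 PC=9
Step 16: PC=9 exec 'MOV B, 6'. After: A=0 B=6 C=9 D=8 ZF=0 PC=10
Step 17: PC=10 exec 'HALT'. After: A=0 B=6 C=9 D=8 ZF=0 PC=10 HALTED
Total instructions executed: 17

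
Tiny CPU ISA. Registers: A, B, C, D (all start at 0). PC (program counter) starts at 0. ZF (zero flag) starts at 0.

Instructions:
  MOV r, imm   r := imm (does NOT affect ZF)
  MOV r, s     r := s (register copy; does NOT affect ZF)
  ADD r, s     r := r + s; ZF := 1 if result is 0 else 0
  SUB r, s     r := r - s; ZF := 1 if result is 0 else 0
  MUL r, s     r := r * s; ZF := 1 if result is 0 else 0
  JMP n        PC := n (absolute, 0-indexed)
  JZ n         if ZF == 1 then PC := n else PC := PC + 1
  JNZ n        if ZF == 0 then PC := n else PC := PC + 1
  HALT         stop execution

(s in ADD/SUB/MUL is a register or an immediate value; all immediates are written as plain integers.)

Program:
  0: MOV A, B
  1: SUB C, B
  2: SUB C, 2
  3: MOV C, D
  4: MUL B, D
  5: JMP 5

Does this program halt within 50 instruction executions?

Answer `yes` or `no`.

Step 1: PC=0 exec 'MOV A, B'. After: A=0 B=0 C=0 D=0 ZF=0 PC=1
Step 2: PC=1 exec 'SUB C, B'. After: A=0 B=0 C=0 D=0 ZF=1 PC=2
Step 3: PC=2 exec 'SUB C, 2'. After: A=0 B=0 C=-2 D=0 ZF=0 PC=3
Step 4: PC=3 exec 'MOV C, D'. After: A=0 B=0 C=0 D=0 ZF=0 PC=4
Step 5: PC=4 exec 'MUL B, D'. After: A=0 B=0 C=0 D=0 ZF=1 PC=5
Step 6: PC=5 exec 'JMP 5'. After: A=0 B=0 C=0 D=0 ZF=1 PC=5
State after step 6 equals state after step 5: the program is in a cycle of length 1 and will never halt.

Answer: no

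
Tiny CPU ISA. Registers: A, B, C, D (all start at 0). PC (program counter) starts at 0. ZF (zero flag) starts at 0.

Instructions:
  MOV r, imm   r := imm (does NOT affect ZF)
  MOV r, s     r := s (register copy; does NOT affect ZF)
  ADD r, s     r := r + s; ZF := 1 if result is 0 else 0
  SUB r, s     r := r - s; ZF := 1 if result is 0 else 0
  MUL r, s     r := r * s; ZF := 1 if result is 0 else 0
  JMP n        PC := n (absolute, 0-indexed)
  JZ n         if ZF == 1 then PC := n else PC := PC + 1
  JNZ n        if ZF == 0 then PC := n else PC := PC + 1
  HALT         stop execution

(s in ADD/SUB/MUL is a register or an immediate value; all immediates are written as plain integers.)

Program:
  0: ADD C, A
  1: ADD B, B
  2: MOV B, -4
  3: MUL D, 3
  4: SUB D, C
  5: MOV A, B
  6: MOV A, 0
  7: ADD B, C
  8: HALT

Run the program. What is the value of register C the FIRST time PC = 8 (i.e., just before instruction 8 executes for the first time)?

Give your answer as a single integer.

Step 1: PC=0 exec 'ADD C, A'. After: A=0 B=0 C=0 D=0 ZF=1 PC=1
Step 2: PC=1 exec 'ADD B, B'. After: A=0 B=0 C=0 D=0 ZF=1 PC=2
Step 3: PC=2 exec 'MOV B, -4'. After: A=0 B=-4 C=0 D=0 ZF=1 PC=3
Step 4: PC=3 exec 'MUL D, 3'. After: A=0 B=-4 C=0 D=0 ZF=1 PC=4
Step 5: PC=4 exec 'SUB D, C'. After: A=0 B=-4 C=0 D=0 ZF=1 PC=5
Step 6: PC=5 exec 'MOV A, B'. After: A=-4 B=-4 C=0 D=0 ZF=1 PC=6
Step 7: PC=6 exec 'MOV A, 0'. After: A=0 B=-4 C=0 D=0 ZF=1 PC=7
Step 8: PC=7 exec 'ADD B, C'. After: A=0 B=-4 C=0 D=0 ZF=0 PC=8
First time PC=8: C=0

0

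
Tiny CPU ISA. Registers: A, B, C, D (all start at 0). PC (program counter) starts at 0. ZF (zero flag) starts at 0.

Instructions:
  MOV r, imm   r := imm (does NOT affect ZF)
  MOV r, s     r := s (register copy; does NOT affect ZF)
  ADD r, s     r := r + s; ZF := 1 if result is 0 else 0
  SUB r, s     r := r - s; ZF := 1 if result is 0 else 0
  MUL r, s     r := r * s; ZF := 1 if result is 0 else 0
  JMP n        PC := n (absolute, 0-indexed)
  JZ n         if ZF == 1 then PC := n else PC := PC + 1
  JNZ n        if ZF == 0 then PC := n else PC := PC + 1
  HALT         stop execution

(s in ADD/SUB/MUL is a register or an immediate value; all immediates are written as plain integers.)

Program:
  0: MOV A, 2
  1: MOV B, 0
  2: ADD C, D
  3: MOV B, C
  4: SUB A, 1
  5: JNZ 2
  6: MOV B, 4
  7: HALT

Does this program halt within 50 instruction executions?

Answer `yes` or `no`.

Answer: yes

Derivation:
Step 1: PC=0 exec 'MOV A, 2'. After: A=2 B=0 C=0 D=0 ZF=0 PC=1
Step 2: PC=1 exec 'MOV B, 0'. After: A=2 B=0 C=0 D=0 ZF=0 PC=2
Step 3: PC=2 exec 'ADD C, D'. After: A=2 B=0 C=0 D=0 ZF=1 PC=3
Step 4: PC=3 exec 'MOV B, C'. After: A=2 B=0 C=0 D=0 ZF=1 PC=4
Step 5: PC=4 exec 'SUB A, 1'. After: A=1 B=0 C=0 D=0 ZF=0 PC=5
Step 6: PC=5 exec 'JNZ 2'. After: A=1 B=0 C=0 D=0 ZF=0 PC=2
Step 7: PC=2 exec 'ADD C, D'. After: A=1 B=0 C=0 D=0 ZF=1 PC=3
Step 8: PC=3 exec 'MOV B, C'. After: A=1 B=0 C=0 D=0 ZF=1 PC=4
Step 9: PC=4 exec 'SUB A, 1'. After: A=0 B=0 C=0 D=0 ZF=1 PC=5
Step 10: PC=5 exec 'JNZ 2'. After: A=0 B=0 C=0 D=0 ZF=1 PC=6
Step 11: PC=6 exec 'MOV B, 4'. After: A=0 B=4 C=0 D=0 ZF=1 PC=7
Step 12: PC=7 exec 'HALT'. After: A=0 B=4 C=0 D=0 ZF=1 PC=7 HALTED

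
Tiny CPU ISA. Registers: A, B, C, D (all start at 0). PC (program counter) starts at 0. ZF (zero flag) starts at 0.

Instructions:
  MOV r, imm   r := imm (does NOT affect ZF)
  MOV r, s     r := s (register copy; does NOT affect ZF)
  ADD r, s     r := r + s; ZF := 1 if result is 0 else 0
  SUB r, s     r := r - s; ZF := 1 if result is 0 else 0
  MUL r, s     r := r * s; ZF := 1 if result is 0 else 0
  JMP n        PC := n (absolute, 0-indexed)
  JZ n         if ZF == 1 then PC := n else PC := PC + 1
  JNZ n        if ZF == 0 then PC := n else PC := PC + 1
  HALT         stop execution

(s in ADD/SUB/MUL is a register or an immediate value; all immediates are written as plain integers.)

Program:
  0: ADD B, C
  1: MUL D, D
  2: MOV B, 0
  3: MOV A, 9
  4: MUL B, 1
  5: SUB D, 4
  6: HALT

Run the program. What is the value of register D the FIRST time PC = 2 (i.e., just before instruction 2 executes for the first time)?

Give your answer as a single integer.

Step 1: PC=0 exec 'ADD B, C'. After: A=0 B=0 C=0 D=0 ZF=1 PC=1
Step 2: PC=1 exec 'MUL D, D'. After: A=0 B=0 C=0 D=0 ZF=1 PC=2
First time PC=2: D=0

0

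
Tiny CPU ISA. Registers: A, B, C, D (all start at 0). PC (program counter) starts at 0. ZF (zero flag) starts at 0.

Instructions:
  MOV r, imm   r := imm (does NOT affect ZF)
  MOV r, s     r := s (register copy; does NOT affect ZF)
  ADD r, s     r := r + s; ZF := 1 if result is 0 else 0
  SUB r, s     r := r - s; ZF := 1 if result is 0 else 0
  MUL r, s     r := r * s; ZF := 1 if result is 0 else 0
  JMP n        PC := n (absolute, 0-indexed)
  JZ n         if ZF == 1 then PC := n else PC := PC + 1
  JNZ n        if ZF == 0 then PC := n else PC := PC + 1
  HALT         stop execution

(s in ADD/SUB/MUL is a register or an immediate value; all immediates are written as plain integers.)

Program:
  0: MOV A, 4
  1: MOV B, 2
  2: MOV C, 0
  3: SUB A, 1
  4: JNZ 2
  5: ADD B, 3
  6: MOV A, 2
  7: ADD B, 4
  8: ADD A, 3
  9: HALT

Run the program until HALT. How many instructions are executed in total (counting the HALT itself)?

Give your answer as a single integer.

Step 1: PC=0 exec 'MOV A, 4'. After: A=4 B=0 C=0 D=0 ZF=0 PC=1
Step 2: PC=1 exec 'MOV B, 2'. After: A=4 B=2 C=0 D=0 ZF=0 PC=2
Step 3: PC=2 exec 'MOV C, 0'. After: A=4 B=2 C=0 D=0 ZF=0 PC=3
Step 4: PC=3 exec 'SUB A, 1'. After: A=3 B=2 C=0 D=0 ZF=0 PC=4
Step 5: PC=4 exec 'JNZ 2'. After: A=3 B=2 C=0 D=0 ZF=0 PC=2
Step 6: PC=2 exec 'MOV C, 0'. After: A=3 B=2 C=0 D=0 ZF=0 PC=3
Step 7: PC=3 exec 'SUB A, 1'. After: A=2 B=2 C=0 D=0 ZF=0 PC=4
Step 8: PC=4 exec 'JNZ 2'. After: A=2 B=2 C=0 D=0 ZF=0 PC=2
Step 9: PC=2 exec 'MOV C, 0'. After: A=2 B=2 C=0 D=0 ZF=0 PC=3
Step 10: PC=3 exec 'SUB A, 1'. After: A=1 B=2 C=0 D=0 ZF=0 PC=4
Step 11: PC=4 exec 'JNZ 2'. After: A=1 B=2 C=0 D=0 ZF=0 PC=2
Step 12: PC=2 exec 'MOV C, 0'. After: A=1 B=2 C=0 D=0 ZF=0 PC=3
Step 13: PC=3 exec 'SUB A, 1'. After: A=0 B=2 C=0 D=0 ZF=1 PC=4
Step 14: PC=4 exec 'JNZ 2'. After: A=0 B=2 C=0 D=0 ZF=1 PC=5
Step 15: PC=5 exec 'ADD B, 3'. After: A=0 B=5 C=0 D=0 ZF=0 PC=6
Step 16: PC=6 exec 'MOV A, 2'. After: A=2 B=5 C=0 D=0 ZF=0 PC=7
Step 17: PC=7 exec 'ADD B, 4'. After: A=2 B=9 C=0 D=0 ZF=0 PC=8
Step 18: PC=8 exec 'ADD A, 3'. After: A=5 B=9 C=0 D=0 ZF=0 PC=9
Step 19: PC=9 exec 'HALT'. After: A=5 B=9 C=0 D=0 ZF=0 PC=9 HALTED
Total instructions executed: 19

Answer: 19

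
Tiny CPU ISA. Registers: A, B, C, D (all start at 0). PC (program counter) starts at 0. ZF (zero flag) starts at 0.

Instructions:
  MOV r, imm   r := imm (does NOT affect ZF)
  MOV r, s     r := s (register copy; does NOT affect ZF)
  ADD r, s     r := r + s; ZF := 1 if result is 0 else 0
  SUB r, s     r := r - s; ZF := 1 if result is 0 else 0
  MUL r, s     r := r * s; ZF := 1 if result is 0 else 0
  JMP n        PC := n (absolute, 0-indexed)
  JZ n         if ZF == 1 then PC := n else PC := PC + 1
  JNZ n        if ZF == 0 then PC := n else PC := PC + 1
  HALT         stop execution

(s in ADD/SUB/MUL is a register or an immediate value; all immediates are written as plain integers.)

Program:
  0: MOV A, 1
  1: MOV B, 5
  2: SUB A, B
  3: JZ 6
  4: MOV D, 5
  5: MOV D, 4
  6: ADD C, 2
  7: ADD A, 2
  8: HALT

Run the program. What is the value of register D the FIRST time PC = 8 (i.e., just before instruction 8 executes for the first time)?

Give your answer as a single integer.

Step 1: PC=0 exec 'MOV A, 1'. After: A=1 B=0 C=0 D=0 ZF=0 PC=1
Step 2: PC=1 exec 'MOV B, 5'. After: A=1 B=5 C=0 D=0 ZF=0 PC=2
Step 3: PC=2 exec 'SUB A, B'. After: A=-4 B=5 C=0 D=0 ZF=0 PC=3
Step 4: PC=3 exec 'JZ 6'. After: A=-4 B=5 C=0 D=0 ZF=0 PC=4
Step 5: PC=4 exec 'MOV D, 5'. After: A=-4 B=5 C=0 D=5 ZF=0 PC=5
Step 6: PC=5 exec 'MOV D, 4'. After: A=-4 B=5 C=0 D=4 ZF=0 PC=6
Step 7: PC=6 exec 'ADD C, 2'. After: A=-4 B=5 C=2 D=4 ZF=0 PC=7
Step 8: PC=7 exec 'ADD A, 2'. After: A=-2 B=5 C=2 D=4 ZF=0 PC=8
First time PC=8: D=4

4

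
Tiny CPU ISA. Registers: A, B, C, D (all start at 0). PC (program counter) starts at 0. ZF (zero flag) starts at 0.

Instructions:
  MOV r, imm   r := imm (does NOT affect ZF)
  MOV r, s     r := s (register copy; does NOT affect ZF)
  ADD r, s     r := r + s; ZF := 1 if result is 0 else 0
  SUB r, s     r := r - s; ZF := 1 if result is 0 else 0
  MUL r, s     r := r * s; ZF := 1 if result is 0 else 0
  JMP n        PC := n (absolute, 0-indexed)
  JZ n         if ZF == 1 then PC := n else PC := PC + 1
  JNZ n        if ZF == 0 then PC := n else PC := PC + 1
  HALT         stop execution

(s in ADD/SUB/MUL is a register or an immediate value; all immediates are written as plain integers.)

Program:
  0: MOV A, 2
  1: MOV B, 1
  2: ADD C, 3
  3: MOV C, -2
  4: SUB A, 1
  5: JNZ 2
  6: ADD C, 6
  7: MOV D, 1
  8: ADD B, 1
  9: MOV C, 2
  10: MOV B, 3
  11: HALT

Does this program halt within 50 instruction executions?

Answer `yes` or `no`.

Answer: yes

Derivation:
Step 1: PC=0 exec 'MOV A, 2'. After: A=2 B=0 C=0 D=0 ZF=0 PC=1
Step 2: PC=1 exec 'MOV B, 1'. After: A=2 B=1 C=0 D=0 ZF=0 PC=2
Step 3: PC=2 exec 'ADD C, 3'. After: A=2 B=1 C=3 D=0 ZF=0 PC=3
Step 4: PC=3 exec 'MOV C, -2'. After: A=2 B=1 C=-2 D=0 ZF=0 PC=4
Step 5: PC=4 exec 'SUB A, 1'. After: A=1 B=1 C=-2 D=0 ZF=0 PC=5
Step 6: PC=5 exec 'JNZ 2'. After: A=1 B=1 C=-2 D=0 ZF=0 PC=2
Step 7: PC=2 exec 'ADD C, 3'. After: A=1 B=1 C=1 D=0 ZF=0 PC=3
Step 8: PC=3 exec 'MOV C, -2'. After: A=1 B=1 C=-2 D=0 ZF=0 PC=4
Step 9: PC=4 exec 'SUB A, 1'. After: A=0 B=1 C=-2 D=0 ZF=1 PC=5
Step 10: PC=5 exec 'JNZ 2'. After: A=0 B=1 C=-2 D=0 ZF=1 PC=6
Step 11: PC=6 exec 'ADD C, 6'. After: A=0 B=1 C=4 D=0 ZF=0 PC=7
Step 12: PC=7 exec 'MOV D, 1'. After: A=0 B=1 C=4 D=1 ZF=0 PC=8
Step 13: PC=8 exec 'ADD B, 1'. After: A=0 B=2 C=4 D=1 ZF=0 PC=9
Step 14: PC=9 exec 'MOV C, 2'. After: A=0 B=2 C=2 D=1 ZF=0 PC=10
Step 15: PC=10 exec 'MOV B, 3'. After: A=0 B=3 C=2 D=1 ZF=0 PC=11
Step 16: PC=11 exec 'HALT'. After: A=0 B=3 C=2 D=1 ZF=0 PC=11 HALTED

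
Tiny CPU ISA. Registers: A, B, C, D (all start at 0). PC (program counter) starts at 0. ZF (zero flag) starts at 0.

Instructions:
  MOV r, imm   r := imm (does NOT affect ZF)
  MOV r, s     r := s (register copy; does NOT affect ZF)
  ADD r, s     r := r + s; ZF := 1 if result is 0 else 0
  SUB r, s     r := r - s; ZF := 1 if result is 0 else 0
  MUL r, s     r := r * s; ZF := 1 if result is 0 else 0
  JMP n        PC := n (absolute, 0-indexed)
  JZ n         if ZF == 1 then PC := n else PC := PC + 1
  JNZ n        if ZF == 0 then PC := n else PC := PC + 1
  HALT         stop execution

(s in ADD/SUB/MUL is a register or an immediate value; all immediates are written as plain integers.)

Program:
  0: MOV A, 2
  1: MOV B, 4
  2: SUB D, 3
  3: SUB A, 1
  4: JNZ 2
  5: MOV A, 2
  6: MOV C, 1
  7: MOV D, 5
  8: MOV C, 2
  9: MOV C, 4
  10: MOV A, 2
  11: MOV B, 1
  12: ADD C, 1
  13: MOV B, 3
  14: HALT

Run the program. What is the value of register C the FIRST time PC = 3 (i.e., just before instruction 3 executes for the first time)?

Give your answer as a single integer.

Step 1: PC=0 exec 'MOV A, 2'. After: A=2 B=0 C=0 D=0 ZF=0 PC=1
Step 2: PC=1 exec 'MOV B, 4'. After: A=2 B=4 C=0 D=0 ZF=0 PC=2
Step 3: PC=2 exec 'SUB D, 3'. After: A=2 B=4 C=0 D=-3 ZF=0 PC=3
First time PC=3: C=0

0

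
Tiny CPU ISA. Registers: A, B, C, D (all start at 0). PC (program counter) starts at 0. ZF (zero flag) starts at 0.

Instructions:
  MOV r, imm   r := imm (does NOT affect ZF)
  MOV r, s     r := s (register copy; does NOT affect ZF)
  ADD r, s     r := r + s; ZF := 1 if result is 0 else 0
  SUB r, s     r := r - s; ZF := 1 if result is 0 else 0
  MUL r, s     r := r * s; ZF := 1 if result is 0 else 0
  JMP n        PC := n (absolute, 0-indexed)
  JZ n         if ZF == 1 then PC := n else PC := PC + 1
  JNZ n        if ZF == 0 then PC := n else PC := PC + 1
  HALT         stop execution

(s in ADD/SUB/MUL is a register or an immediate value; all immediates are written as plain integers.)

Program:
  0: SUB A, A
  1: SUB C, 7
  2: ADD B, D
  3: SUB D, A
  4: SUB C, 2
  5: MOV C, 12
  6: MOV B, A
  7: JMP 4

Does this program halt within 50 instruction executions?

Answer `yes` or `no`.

Step 1: PC=0 exec 'SUB A, A'. After: A=0 B=0 C=0 D=0 ZF=1 PC=1
Step 2: PC=1 exec 'SUB C, 7'. After: A=0 B=0 C=-7 D=0 ZF=0 PC=2
Step 3: PC=2 exec 'ADD B, D'. After: A=0 B=0 C=-7 D=0 ZF=1 PC=3
Step 4: PC=3 exec 'SUB D, A'. After: A=0 B=0 C=-7 D=0 ZF=1 PC=4
Step 5: PC=4 exec 'SUB C, 2'. After: A=0 B=0 C=-9 D=0 ZF=0 PC=5
Step 6: PC=5 exec 'MOV C, 12'. After: A=0 B=0 C=12 D=0 ZF=0 PC=6
Step 7: PC=6 exec 'MOV B, A'. After: A=0 B=0 C=12 D=0 ZF=0 PC=7
Step 8: PC=7 exec 'JMP 4'. After: A=0 B=0 C=12 D=0 ZF=0 PC=4
Step 9: PC=4 exec 'SUB C, 2'. After: A=0 B=0 C=10 D=0 ZF=0 PC=5
Step 10: PC=5 exec 'MOV C, 12'. After: A=0 B=0 C=12 D=0 ZF=0 PC=6
State after step 10 equals state after step 6: the program is in a cycle of length 4 and will never halt.

Answer: no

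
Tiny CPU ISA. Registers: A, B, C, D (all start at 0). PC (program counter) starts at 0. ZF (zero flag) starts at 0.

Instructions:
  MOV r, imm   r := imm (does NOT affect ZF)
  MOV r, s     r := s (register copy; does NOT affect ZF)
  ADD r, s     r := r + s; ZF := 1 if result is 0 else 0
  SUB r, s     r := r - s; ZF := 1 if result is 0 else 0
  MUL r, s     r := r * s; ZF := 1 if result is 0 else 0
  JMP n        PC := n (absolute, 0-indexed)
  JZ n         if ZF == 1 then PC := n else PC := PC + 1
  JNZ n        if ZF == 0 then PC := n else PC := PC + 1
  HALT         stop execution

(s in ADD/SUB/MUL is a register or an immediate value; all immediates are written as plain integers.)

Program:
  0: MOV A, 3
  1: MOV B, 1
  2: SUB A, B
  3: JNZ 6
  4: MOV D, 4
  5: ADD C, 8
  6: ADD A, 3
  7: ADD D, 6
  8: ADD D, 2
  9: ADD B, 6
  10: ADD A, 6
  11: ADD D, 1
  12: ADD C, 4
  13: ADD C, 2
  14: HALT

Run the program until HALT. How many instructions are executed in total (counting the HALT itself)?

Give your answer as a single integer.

Step 1: PC=0 exec 'MOV A, 3'. After: A=3 B=0 C=0 D=0 ZF=0 PC=1
Step 2: PC=1 exec 'MOV B, 1'. After: A=3 B=1 C=0 D=0 ZF=0 PC=2
Step 3: PC=2 exec 'SUB A, B'. After: A=2 B=1 C=0 D=0 ZF=0 PC=3
Step 4: PC=3 exec 'JNZ 6'. After: A=2 B=1 C=0 D=0 ZF=0 PC=6
Step 5: PC=6 exec 'ADD A, 3'. After: A=5 B=1 C=0 D=0 ZF=0 PC=7
Step 6: PC=7 exec 'ADD D, 6'. After: A=5 B=1 C=0 D=6 ZF=0 PC=8
Step 7: PC=8 exec 'ADD D, 2'. After: A=5 B=1 C=0 D=8 ZF=0 PC=9
Step 8: PC=9 exec 'ADD B, 6'. After: A=5 B=7 C=0 D=8 ZF=0 PC=10
Step 9: PC=10 exec 'ADD A, 6'. After: A=11 B=7 C=0 D=8 ZF=0 PC=11
Step 10: PC=11 exec 'ADD D, 1'. After: A=11 B=7 C=0 D=9 ZF=0 PC=12
Step 11: PC=12 exec 'ADD C, 4'. After: A=11 B=7 C=4 D=9 ZF=0 PC=13
Step 12: PC=13 exec 'ADD C, 2'. After: A=11 B=7 C=6 D=9 ZF=0 PC=14
Step 13: PC=14 exec 'HALT'. After: A=11 B=7 C=6 D=9 ZF=0 PC=14 HALTED
Total instructions executed: 13

Answer: 13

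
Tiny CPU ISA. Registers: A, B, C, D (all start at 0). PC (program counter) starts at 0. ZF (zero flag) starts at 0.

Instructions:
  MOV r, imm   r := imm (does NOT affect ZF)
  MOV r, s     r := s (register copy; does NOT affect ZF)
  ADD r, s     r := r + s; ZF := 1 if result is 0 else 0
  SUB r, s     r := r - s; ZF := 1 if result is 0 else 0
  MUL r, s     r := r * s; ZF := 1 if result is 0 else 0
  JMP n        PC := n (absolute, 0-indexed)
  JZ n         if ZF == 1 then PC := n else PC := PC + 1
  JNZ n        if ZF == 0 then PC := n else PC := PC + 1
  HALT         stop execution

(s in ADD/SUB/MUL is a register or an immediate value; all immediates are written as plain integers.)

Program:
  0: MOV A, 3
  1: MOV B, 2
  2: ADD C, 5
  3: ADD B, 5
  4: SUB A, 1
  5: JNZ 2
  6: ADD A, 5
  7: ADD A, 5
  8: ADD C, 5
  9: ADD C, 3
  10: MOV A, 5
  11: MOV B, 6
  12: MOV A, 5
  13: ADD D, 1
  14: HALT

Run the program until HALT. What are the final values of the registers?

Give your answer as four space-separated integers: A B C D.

Step 1: PC=0 exec 'MOV A, 3'. After: A=3 B=0 C=0 D=0 ZF=0 PC=1
Step 2: PC=1 exec 'MOV B, 2'. After: A=3 B=2 C=0 D=0 ZF=0 PC=2
Step 3: PC=2 exec 'ADD C, 5'. After: A=3 B=2 C=5 D=0 ZF=0 PC=3
Step 4: PC=3 exec 'ADD B, 5'. After: A=3 B=7 C=5 D=0 ZF=0 PC=4
Step 5: PC=4 exec 'SUB A, 1'. After: A=2 B=7 C=5 D=0 ZF=0 PC=5
Step 6: PC=5 exec 'JNZ 2'. After: A=2 B=7 C=5 D=0 ZF=0 PC=2
Step 7: PC=2 exec 'ADD C, 5'. After: A=2 B=7 C=10 D=0 ZF=0 PC=3
Step 8: PC=3 exec 'ADD B, 5'. After: A=2 B=12 C=10 D=0 ZF=0 PC=4
Step 9: PC=4 exec 'SUB A, 1'. After: A=1 B=12 C=10 D=0 ZF=0 PC=5
Step 10: PC=5 exec 'JNZ 2'. After: A=1 B=12 C=10 D=0 ZF=0 PC=2
Step 11: PC=2 exec 'ADD C, 5'. After: A=1 B=12 C=15 D=0 ZF=0 PC=3
Step 12: PC=3 exec 'ADD B, 5'. After: A=1 B=17 C=15 D=0 ZF=0 PC=4
Step 13: PC=4 exec 'SUB A, 1'. After: A=0 B=17 C=15 D=0 ZF=1 PC=5
Step 14: PC=5 exec 'JNZ 2'. After: A=0 B=17 C=15 D=0 ZF=1 PC=6
Step 15: PC=6 exec 'ADD A, 5'. After: A=5 B=17 C=15 D=0 ZF=0 PC=7
Step 16: PC=7 exec 'ADD A, 5'. After: A=10 B=17 C=15 D=0 ZF=0 PC=8
Step 17: PC=8 exec 'ADD C, 5'. After: A=10 B=17 C=20 D=0 ZF=0 PC=9
Step 18: PC=9 exec 'ADD C, 3'. After: A=10 B=17 C=23 D=0 ZF=0 PC=10
Step 19: PC=10 exec 'MOV A, 5'. After: A=5 B=17 C=23 D=0 ZF=0 PC=11
Step 20: PC=11 exec 'MOV B, 6'. After: A=5 B=6 C=23 D=0 ZF=0 PC=12
Step 21: PC=12 exec 'MOV A, 5'. After: A=5 B=6 C=23 D=0 ZF=0 PC=13
Step 22: PC=13 exec 'ADD D, 1'. After: A=5 B=6 C=23 D=1 ZF=0 PC=14
Step 23: PC=14 exec 'HALT'. After: A=5 B=6 C=23 D=1 ZF=0 PC=14 HALTED

Answer: 5 6 23 1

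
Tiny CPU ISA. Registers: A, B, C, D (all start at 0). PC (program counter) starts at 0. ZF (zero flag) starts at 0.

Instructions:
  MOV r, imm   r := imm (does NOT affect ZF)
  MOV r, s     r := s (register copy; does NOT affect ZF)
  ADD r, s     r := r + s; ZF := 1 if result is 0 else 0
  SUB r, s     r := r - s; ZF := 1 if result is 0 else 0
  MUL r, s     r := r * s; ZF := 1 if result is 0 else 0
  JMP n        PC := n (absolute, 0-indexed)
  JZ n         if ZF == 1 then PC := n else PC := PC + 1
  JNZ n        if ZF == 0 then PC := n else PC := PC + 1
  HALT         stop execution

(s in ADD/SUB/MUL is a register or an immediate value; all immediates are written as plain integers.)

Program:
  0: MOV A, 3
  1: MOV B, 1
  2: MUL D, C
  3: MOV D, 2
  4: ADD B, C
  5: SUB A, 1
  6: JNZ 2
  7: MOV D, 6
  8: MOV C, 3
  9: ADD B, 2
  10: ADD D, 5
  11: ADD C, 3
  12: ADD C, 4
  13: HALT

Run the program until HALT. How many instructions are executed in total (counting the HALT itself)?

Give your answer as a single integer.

Answer: 24

Derivation:
Step 1: PC=0 exec 'MOV A, 3'. After: A=3 B=0 C=0 D=0 ZF=0 PC=1
Step 2: PC=1 exec 'MOV B, 1'. After: A=3 B=1 C=0 D=0 ZF=0 PC=2
Step 3: PC=2 exec 'MUL D, C'. After: A=3 B=1 C=0 D=0 ZF=1 PC=3
Step 4: PC=3 exec 'MOV D, 2'. After: A=3 B=1 C=0 D=2 ZF=1 PC=4
Step 5: PC=4 exec 'ADD B, C'. After: A=3 B=1 C=0 D=2 ZF=0 PC=5
Step 6: PC=5 exec 'SUB A, 1'. After: A=2 B=1 C=0 D=2 ZF=0 PC=6
Step 7: PC=6 exec 'JNZ 2'. After: A=2 B=1 C=0 D=2 ZF=0 PC=2
Step 8: PC=2 exec 'MUL D, C'. After: A=2 B=1 C=0 D=0 ZF=1 PC=3
Step 9: PC=3 exec 'MOV D, 2'. After: A=2 B=1 C=0 D=2 ZF=1 PC=4
Step 10: PC=4 exec 'ADD B, C'. After: A=2 B=1 C=0 D=2 ZF=0 PC=5
Step 11: PC=5 exec 'SUB A, 1'. After: A=1 B=1 C=0 D=2 ZF=0 PC=6
Step 12: PC=6 exec 'JNZ 2'. After: A=1 B=1 C=0 D=2 ZF=0 PC=2
Step 13: PC=2 exec 'MUL D, C'. After: A=1 B=1 C=0 D=0 ZF=1 PC=3
Step 14: PC=3 exec 'MOV D, 2'. After: A=1 B=1 C=0 D=2 ZF=1 PC=4
Step 15: PC=4 exec 'ADD B, C'. After: A=1 B=1 C=0 D=2 ZF=0 PC=5
Step 16: PC=5 exec 'SUB A, 1'. After: A=0 B=1 C=0 D=2 ZF=1 PC=6
Step 17: PC=6 exec 'JNZ 2'. After: A=0 B=1 C=0 D=2 ZF=1 PC=7
Step 18: PC=7 exec 'MOV D, 6'. After: A=0 B=1 C=0 D=6 ZF=1 PC=8
Step 19: PC=8 exec 'MOV C, 3'. After: A=0 B=1 C=3 D=6 ZF=1 PC=9
Step 20: PC=9 exec 'ADD B, 2'. After: A=0 B=3 C=3 D=6 ZF=0 PC=10
Step 21: PC=10 exec 'ADD D, 5'. After: A=0 B=3 C=3 D=11 ZF=0 PC=11
Step 22: PC=11 exec 'ADD C, 3'. After: A=0 B=3 C=6 D=11 ZF=0 PC=12
Step 23: PC=12 exec 'ADD C, 4'. After: A=0 B=3 C=10 D=11 ZF=0 PC=13
Step 24: PC=13 exec 'HALT'. After: A=0 B=3 C=10 D=11 ZF=0 PC=13 HALTED
Total instructions executed: 24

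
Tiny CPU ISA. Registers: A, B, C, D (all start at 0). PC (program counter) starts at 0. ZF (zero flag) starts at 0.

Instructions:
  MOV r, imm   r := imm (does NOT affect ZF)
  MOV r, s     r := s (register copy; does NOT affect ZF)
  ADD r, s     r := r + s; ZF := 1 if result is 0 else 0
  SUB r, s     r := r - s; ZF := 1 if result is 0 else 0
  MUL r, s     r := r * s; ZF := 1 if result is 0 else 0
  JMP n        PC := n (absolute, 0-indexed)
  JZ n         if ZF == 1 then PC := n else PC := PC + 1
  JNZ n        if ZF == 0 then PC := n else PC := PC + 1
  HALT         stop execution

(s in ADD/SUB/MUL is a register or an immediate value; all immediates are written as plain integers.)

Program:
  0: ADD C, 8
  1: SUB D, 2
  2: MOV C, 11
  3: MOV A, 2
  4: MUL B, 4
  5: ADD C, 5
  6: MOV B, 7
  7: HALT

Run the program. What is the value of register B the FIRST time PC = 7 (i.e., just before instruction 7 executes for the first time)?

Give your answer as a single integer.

Step 1: PC=0 exec 'ADD C, 8'. After: A=0 B=0 C=8 D=0 ZF=0 PC=1
Step 2: PC=1 exec 'SUB D, 2'. After: A=0 B=0 C=8 D=-2 ZF=0 PC=2
Step 3: PC=2 exec 'MOV C, 11'. After: A=0 B=0 C=11 D=-2 ZF=0 PC=3
Step 4: PC=3 exec 'MOV A, 2'. After: A=2 B=0 C=11 D=-2 ZF=0 PC=4
Step 5: PC=4 exec 'MUL B, 4'. After: A=2 B=0 C=11 D=-2 ZF=1 PC=5
Step 6: PC=5 exec 'ADD C, 5'. After: A=2 B=0 C=16 D=-2 ZF=0 PC=6
Step 7: PC=6 exec 'MOV B, 7'. After: A=2 B=7 C=16 D=-2 ZF=0 PC=7
First time PC=7: B=7

7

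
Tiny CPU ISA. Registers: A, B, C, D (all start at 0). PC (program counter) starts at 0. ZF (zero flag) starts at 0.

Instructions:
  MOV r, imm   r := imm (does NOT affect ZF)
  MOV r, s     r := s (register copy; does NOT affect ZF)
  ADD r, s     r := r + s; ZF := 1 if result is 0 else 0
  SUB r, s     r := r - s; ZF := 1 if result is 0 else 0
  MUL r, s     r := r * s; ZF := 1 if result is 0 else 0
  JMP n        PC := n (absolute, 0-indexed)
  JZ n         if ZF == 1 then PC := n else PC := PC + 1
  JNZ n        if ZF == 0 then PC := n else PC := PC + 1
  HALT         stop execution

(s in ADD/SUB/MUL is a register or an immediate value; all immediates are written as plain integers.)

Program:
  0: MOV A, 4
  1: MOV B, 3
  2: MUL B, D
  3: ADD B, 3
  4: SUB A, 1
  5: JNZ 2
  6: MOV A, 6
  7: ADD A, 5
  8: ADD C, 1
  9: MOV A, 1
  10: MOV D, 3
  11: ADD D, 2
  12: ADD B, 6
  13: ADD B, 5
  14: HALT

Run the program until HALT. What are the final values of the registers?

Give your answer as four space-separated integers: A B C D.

Step 1: PC=0 exec 'MOV A, 4'. After: A=4 B=0 C=0 D=0 ZF=0 PC=1
Step 2: PC=1 exec 'MOV B, 3'. After: A=4 B=3 C=0 D=0 ZF=0 PC=2
Step 3: PC=2 exec 'MUL B, D'. After: A=4 B=0 C=0 D=0 ZF=1 PC=3
Step 4: PC=3 exec 'ADD B, 3'. After: A=4 B=3 C=0 D=0 ZF=0 PC=4
Step 5: PC=4 exec 'SUB A, 1'. After: A=3 B=3 C=0 D=0 ZF=0 PC=5
Step 6: PC=5 exec 'JNZ 2'. After: A=3 B=3 C=0 D=0 ZF=0 PC=2
Step 7: PC=2 exec 'MUL B, D'. After: A=3 B=0 C=0 D=0 ZF=1 PC=3
Step 8: PC=3 exec 'ADD B, 3'. After: A=3 B=3 C=0 D=0 ZF=0 PC=4
Step 9: PC=4 exec 'SUB A, 1'. After: A=2 B=3 C=0 D=0 ZF=0 PC=5
Step 10: PC=5 exec 'JNZ 2'. After: A=2 B=3 C=0 D=0 ZF=0 PC=2
Step 11: PC=2 exec 'MUL B, D'. After: A=2 B=0 C=0 D=0 ZF=1 PC=3
Step 12: PC=3 exec 'ADD B, 3'. After: A=2 B=3 C=0 D=0 ZF=0 PC=4
Step 13: PC=4 exec 'SUB A, 1'. After: A=1 B=3 C=0 D=0 ZF=0 PC=5
Step 14: PC=5 exec 'JNZ 2'. After: A=1 B=3 C=0 D=0 ZF=0 PC=2
Step 15: PC=2 exec 'MUL B, D'. After: A=1 B=0 C=0 D=0 ZF=1 PC=3
Step 16: PC=3 exec 'ADD B, 3'. After: A=1 B=3 C=0 D=0 ZF=0 PC=4
Step 17: PC=4 exec 'SUB A, 1'. After: A=0 B=3 C=0 D=0 ZF=1 PC=5
Step 18: PC=5 exec 'JNZ 2'. After: A=0 B=3 C=0 D=0 ZF=1 PC=6
Step 19: PC=6 exec 'MOV A, 6'. After: A=6 B=3 C=0 D=0 ZF=1 PC=7
Step 20: PC=7 exec 'ADD A, 5'. After: A=11 B=3 C=0 D=0 ZF=0 PC=8
Step 21: PC=8 exec 'ADD C, 1'. After: A=11 B=3 C=1 D=0 ZF=0 PC=9
Step 22: PC=9 exec 'MOV A, 1'. After: A=1 B=3 C=1 D=0 ZF=0 PC=10
Step 23: PC=10 exec 'MOV D, 3'. After: A=1 B=3 C=1 D=3 ZF=0 PC=11
Step 24: PC=11 exec 'ADD D, 2'. After: A=1 B=3 C=1 D=5 ZF=0 PC=12
Step 25: PC=12 exec 'ADD B, 6'. After: A=1 B=9 C=1 D=5 ZF=0 PC=13
Step 26: PC=13 exec 'ADD B, 5'. After: A=1 B=14 C=1 D=5 ZF=0 PC=14
Step 27: PC=14 exec 'HALT'. After: A=1 B=14 C=1 D=5 ZF=0 PC=14 HALTED

Answer: 1 14 1 5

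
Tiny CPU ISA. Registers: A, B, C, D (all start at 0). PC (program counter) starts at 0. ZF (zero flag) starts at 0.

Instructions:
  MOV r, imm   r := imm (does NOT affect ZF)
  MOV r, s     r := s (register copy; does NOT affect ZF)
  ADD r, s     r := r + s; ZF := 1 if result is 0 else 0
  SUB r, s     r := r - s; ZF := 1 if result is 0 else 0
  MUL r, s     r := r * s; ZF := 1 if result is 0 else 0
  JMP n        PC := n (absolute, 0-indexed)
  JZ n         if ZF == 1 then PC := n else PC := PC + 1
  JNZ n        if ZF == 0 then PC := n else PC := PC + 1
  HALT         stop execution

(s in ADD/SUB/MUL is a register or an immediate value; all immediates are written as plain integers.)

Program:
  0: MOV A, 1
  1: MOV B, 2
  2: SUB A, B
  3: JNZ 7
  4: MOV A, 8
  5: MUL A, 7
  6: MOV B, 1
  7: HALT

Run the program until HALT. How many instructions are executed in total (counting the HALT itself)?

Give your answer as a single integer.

Answer: 5

Derivation:
Step 1: PC=0 exec 'MOV A, 1'. After: A=1 B=0 C=0 D=0 ZF=0 PC=1
Step 2: PC=1 exec 'MOV B, 2'. After: A=1 B=2 C=0 D=0 ZF=0 PC=2
Step 3: PC=2 exec 'SUB A, B'. After: A=-1 B=2 C=0 D=0 ZF=0 PC=3
Step 4: PC=3 exec 'JNZ 7'. After: A=-1 B=2 C=0 D=0 ZF=0 PC=7
Step 5: PC=7 exec 'HALT'. After: A=-1 B=2 C=0 D=0 ZF=0 PC=7 HALTED
Total instructions executed: 5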